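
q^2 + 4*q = q*(q + 4)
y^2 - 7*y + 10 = (y - 5)*(y - 2)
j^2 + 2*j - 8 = (j - 2)*(j + 4)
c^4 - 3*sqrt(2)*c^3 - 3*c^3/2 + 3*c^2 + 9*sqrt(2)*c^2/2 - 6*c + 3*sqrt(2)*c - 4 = (c - 2)*(c + 1/2)*(c - 2*sqrt(2))*(c - sqrt(2))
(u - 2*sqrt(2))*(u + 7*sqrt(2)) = u^2 + 5*sqrt(2)*u - 28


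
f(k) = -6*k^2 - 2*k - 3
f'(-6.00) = 70.00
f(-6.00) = -207.00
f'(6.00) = -74.00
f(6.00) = -231.00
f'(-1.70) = 18.40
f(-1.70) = -16.94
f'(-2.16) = 23.92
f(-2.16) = -26.67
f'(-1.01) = 10.12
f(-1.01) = -7.10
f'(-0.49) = 3.88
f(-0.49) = -3.46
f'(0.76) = -11.12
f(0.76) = -7.99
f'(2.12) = -27.44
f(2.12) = -34.21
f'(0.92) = -13.04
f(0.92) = -9.92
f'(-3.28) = 37.36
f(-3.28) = -60.99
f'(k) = -12*k - 2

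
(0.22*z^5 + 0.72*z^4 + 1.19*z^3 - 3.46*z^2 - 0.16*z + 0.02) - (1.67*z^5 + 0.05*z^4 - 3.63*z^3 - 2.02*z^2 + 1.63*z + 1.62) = -1.45*z^5 + 0.67*z^4 + 4.82*z^3 - 1.44*z^2 - 1.79*z - 1.6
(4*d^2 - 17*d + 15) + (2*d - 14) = 4*d^2 - 15*d + 1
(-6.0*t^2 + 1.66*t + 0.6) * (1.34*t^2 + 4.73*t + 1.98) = -8.04*t^4 - 26.1556*t^3 - 3.2242*t^2 + 6.1248*t + 1.188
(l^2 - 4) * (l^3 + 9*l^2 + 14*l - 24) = l^5 + 9*l^4 + 10*l^3 - 60*l^2 - 56*l + 96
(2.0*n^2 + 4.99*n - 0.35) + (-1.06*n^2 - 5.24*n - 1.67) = 0.94*n^2 - 0.25*n - 2.02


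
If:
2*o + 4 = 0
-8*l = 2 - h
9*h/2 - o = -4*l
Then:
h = -1/5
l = -11/40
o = -2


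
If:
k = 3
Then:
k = 3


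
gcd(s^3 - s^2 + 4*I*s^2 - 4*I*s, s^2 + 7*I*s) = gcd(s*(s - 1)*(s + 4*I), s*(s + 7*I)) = s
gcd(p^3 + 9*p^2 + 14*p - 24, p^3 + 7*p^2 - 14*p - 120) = p + 6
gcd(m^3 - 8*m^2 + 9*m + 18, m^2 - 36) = m - 6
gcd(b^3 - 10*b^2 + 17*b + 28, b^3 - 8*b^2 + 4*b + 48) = b - 4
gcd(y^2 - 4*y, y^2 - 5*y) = y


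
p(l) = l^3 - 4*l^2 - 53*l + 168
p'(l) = 3*l^2 - 8*l - 53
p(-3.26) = 263.62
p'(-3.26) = 4.96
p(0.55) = 137.81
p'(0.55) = -56.49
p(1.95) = 56.85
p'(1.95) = -57.19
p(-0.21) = 178.94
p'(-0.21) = -51.19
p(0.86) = 120.10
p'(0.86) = -57.66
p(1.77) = 67.20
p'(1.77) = -57.76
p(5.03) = -72.53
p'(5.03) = -17.34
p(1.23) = 98.62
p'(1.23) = -58.30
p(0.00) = 168.00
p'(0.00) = -53.00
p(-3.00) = 264.00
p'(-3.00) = -2.00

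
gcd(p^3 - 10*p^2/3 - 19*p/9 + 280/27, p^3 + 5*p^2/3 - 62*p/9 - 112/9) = p - 8/3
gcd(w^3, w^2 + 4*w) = w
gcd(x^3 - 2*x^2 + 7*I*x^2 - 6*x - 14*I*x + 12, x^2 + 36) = x + 6*I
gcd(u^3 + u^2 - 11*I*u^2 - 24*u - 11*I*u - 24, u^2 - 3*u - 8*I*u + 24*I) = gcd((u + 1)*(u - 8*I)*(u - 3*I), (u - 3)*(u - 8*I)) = u - 8*I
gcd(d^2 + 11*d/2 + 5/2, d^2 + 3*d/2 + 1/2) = d + 1/2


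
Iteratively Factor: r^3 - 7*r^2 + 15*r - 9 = (r - 1)*(r^2 - 6*r + 9) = (r - 3)*(r - 1)*(r - 3)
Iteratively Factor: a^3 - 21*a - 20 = (a - 5)*(a^2 + 5*a + 4) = (a - 5)*(a + 1)*(a + 4)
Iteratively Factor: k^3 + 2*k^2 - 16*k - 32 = (k - 4)*(k^2 + 6*k + 8) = (k - 4)*(k + 2)*(k + 4)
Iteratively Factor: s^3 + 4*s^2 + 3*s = (s)*(s^2 + 4*s + 3) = s*(s + 1)*(s + 3)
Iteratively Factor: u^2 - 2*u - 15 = (u - 5)*(u + 3)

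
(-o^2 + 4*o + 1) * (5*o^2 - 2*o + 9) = -5*o^4 + 22*o^3 - 12*o^2 + 34*o + 9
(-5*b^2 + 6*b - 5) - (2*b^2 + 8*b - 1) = -7*b^2 - 2*b - 4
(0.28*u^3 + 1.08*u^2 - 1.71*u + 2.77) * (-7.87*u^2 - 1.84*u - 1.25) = -2.2036*u^5 - 9.0148*u^4 + 11.1205*u^3 - 20.0035*u^2 - 2.9593*u - 3.4625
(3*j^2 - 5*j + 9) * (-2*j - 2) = -6*j^3 + 4*j^2 - 8*j - 18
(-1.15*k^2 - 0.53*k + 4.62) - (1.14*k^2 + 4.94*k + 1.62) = -2.29*k^2 - 5.47*k + 3.0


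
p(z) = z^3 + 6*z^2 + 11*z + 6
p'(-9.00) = 146.00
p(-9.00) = -336.00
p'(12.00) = 587.00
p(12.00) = 2730.00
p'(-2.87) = 1.27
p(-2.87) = 0.21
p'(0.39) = 16.14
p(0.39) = 11.26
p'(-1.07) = 1.59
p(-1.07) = -0.13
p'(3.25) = 81.69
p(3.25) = 139.45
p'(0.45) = 17.01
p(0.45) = 12.26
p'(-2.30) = -0.73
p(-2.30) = 0.27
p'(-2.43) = -0.45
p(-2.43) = 0.35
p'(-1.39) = 0.12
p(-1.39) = -0.38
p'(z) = 3*z^2 + 12*z + 11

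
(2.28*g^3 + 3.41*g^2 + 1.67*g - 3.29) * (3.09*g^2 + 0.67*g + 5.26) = 7.0452*g^5 + 12.0645*g^4 + 19.4378*g^3 + 8.8894*g^2 + 6.5799*g - 17.3054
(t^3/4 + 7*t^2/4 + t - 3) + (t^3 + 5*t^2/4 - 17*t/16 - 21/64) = 5*t^3/4 + 3*t^2 - t/16 - 213/64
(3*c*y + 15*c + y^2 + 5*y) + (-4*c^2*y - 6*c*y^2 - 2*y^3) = -4*c^2*y - 6*c*y^2 + 3*c*y + 15*c - 2*y^3 + y^2 + 5*y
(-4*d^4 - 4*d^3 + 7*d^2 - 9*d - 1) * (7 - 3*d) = 12*d^5 - 16*d^4 - 49*d^3 + 76*d^2 - 60*d - 7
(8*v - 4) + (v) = 9*v - 4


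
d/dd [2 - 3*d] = -3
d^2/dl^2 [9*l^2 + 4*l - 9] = 18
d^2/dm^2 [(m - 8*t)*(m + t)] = 2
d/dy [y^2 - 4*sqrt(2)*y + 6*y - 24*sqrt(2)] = 2*y - 4*sqrt(2) + 6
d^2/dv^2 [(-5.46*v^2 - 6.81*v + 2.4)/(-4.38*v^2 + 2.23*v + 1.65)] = (367.951536*v^3 - 39.4988399999999*v^2 + 435.94578*v - 78.94461)/(84.027672*v^6 - 128.343636*v^5 - 29.618874*v^4 + 85.607693*v^3 + 11.157795*v^2 - 18.213525*v - 4.492125)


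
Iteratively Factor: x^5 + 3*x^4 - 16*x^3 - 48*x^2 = (x + 4)*(x^4 - x^3 - 12*x^2) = x*(x + 4)*(x^3 - x^2 - 12*x) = x^2*(x + 4)*(x^2 - x - 12) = x^2*(x - 4)*(x + 4)*(x + 3)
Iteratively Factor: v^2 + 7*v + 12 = (v + 3)*(v + 4)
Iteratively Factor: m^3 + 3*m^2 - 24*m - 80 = (m + 4)*(m^2 - m - 20) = (m - 5)*(m + 4)*(m + 4)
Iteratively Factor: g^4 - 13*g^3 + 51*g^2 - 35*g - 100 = (g + 1)*(g^3 - 14*g^2 + 65*g - 100) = (g - 5)*(g + 1)*(g^2 - 9*g + 20) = (g - 5)^2*(g + 1)*(g - 4)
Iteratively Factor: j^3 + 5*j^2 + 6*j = (j + 2)*(j^2 + 3*j) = (j + 2)*(j + 3)*(j)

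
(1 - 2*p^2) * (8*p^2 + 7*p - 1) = -16*p^4 - 14*p^3 + 10*p^2 + 7*p - 1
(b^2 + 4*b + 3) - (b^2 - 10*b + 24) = 14*b - 21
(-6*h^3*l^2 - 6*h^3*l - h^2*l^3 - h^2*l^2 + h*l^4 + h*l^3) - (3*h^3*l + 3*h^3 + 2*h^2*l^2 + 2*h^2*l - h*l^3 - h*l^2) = -6*h^3*l^2 - 9*h^3*l - 3*h^3 - h^2*l^3 - 3*h^2*l^2 - 2*h^2*l + h*l^4 + 2*h*l^3 + h*l^2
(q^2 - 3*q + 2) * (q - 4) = q^3 - 7*q^2 + 14*q - 8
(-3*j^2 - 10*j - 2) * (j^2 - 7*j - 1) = -3*j^4 + 11*j^3 + 71*j^2 + 24*j + 2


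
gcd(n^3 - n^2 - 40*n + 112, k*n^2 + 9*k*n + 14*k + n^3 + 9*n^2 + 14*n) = n + 7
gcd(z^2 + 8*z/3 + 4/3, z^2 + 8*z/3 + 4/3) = z^2 + 8*z/3 + 4/3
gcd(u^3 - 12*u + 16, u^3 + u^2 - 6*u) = u - 2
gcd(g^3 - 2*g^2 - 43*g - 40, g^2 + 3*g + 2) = g + 1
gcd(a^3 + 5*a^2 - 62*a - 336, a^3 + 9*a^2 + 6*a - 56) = a + 7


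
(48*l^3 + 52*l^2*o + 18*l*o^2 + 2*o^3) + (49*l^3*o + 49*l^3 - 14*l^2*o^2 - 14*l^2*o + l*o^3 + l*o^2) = 49*l^3*o + 97*l^3 - 14*l^2*o^2 + 38*l^2*o + l*o^3 + 19*l*o^2 + 2*o^3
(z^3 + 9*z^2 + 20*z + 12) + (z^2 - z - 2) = z^3 + 10*z^2 + 19*z + 10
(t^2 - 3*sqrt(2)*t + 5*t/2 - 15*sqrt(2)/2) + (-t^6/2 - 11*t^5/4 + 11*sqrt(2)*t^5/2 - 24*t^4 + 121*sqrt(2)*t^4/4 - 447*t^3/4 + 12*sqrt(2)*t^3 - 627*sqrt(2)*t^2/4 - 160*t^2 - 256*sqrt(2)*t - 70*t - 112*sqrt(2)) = -t^6/2 - 11*t^5/4 + 11*sqrt(2)*t^5/2 - 24*t^4 + 121*sqrt(2)*t^4/4 - 447*t^3/4 + 12*sqrt(2)*t^3 - 627*sqrt(2)*t^2/4 - 159*t^2 - 259*sqrt(2)*t - 135*t/2 - 239*sqrt(2)/2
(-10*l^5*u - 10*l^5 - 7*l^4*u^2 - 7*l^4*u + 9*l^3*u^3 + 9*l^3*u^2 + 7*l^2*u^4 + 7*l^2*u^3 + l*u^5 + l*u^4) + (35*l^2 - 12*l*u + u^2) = -10*l^5*u - 10*l^5 - 7*l^4*u^2 - 7*l^4*u + 9*l^3*u^3 + 9*l^3*u^2 + 7*l^2*u^4 + 7*l^2*u^3 + 35*l^2 + l*u^5 + l*u^4 - 12*l*u + u^2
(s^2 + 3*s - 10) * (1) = s^2 + 3*s - 10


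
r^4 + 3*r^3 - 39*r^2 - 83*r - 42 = (r - 6)*(r + 1)^2*(r + 7)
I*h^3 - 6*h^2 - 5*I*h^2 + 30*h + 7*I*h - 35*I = (h - 5)*(h + 7*I)*(I*h + 1)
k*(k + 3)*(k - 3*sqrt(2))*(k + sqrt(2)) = k^4 - 2*sqrt(2)*k^3 + 3*k^3 - 6*sqrt(2)*k^2 - 6*k^2 - 18*k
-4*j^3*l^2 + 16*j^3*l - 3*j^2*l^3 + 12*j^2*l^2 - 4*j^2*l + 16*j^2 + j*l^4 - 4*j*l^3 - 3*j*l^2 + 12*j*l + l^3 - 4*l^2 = (-4*j + l)*(j + l)*(l - 4)*(j*l + 1)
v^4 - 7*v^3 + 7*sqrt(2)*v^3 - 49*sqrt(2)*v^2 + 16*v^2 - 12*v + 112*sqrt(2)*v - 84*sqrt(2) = (v - 3)*(v - 2)^2*(v + 7*sqrt(2))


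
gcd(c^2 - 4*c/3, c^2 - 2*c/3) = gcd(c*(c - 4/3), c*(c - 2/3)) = c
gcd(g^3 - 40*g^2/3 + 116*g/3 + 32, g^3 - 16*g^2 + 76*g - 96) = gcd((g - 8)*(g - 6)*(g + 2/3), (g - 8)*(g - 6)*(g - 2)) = g^2 - 14*g + 48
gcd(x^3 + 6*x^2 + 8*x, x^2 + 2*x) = x^2 + 2*x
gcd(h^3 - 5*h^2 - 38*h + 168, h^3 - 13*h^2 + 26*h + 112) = h - 7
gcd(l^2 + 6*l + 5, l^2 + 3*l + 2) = l + 1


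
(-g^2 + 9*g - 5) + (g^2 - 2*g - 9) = 7*g - 14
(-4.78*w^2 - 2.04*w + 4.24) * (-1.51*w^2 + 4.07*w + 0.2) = 7.2178*w^4 - 16.3742*w^3 - 15.6612*w^2 + 16.8488*w + 0.848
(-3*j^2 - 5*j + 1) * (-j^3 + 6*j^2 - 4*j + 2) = 3*j^5 - 13*j^4 - 19*j^3 + 20*j^2 - 14*j + 2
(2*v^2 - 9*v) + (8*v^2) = 10*v^2 - 9*v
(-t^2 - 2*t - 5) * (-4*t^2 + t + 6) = 4*t^4 + 7*t^3 + 12*t^2 - 17*t - 30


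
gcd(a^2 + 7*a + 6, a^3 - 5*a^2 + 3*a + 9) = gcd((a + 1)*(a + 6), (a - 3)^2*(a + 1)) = a + 1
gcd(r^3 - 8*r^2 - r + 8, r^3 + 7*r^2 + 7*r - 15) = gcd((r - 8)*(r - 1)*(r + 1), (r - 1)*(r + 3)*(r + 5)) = r - 1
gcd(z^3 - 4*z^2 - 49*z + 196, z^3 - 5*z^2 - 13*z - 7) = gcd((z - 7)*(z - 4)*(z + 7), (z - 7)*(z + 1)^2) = z - 7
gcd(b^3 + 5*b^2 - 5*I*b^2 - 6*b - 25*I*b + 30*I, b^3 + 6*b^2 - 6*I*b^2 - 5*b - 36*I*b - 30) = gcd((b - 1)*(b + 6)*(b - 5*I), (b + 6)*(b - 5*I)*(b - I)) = b^2 + b*(6 - 5*I) - 30*I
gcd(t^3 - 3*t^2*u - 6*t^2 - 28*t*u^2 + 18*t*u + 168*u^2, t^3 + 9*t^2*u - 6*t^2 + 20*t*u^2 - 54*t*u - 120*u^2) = t^2 + 4*t*u - 6*t - 24*u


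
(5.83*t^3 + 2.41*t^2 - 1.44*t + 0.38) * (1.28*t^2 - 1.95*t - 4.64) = 7.4624*t^5 - 8.2837*t^4 - 33.5939*t^3 - 7.888*t^2 + 5.9406*t - 1.7632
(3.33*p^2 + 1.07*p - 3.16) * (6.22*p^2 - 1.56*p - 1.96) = 20.7126*p^4 + 1.4606*p^3 - 27.8512*p^2 + 2.8324*p + 6.1936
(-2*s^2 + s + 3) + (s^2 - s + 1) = 4 - s^2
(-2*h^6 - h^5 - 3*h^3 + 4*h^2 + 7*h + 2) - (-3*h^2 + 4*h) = -2*h^6 - h^5 - 3*h^3 + 7*h^2 + 3*h + 2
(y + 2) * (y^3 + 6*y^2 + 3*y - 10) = y^4 + 8*y^3 + 15*y^2 - 4*y - 20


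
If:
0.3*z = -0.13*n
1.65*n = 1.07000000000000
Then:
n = 0.65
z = -0.28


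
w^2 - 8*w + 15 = (w - 5)*(w - 3)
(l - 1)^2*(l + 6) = l^3 + 4*l^2 - 11*l + 6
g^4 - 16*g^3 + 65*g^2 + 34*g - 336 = (g - 8)*(g - 7)*(g - 3)*(g + 2)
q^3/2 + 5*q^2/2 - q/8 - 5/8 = (q/2 + 1/4)*(q - 1/2)*(q + 5)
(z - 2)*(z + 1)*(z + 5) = z^3 + 4*z^2 - 7*z - 10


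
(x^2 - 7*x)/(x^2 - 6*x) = (x - 7)/(x - 6)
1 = 1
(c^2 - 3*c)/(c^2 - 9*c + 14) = c*(c - 3)/(c^2 - 9*c + 14)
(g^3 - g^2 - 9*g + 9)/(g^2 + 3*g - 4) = (g^2 - 9)/(g + 4)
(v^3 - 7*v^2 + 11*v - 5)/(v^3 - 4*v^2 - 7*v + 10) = (v - 1)/(v + 2)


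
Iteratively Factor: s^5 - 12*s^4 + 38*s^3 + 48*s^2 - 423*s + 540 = (s - 3)*(s^4 - 9*s^3 + 11*s^2 + 81*s - 180) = (s - 3)^2*(s^3 - 6*s^2 - 7*s + 60) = (s - 3)^2*(s + 3)*(s^2 - 9*s + 20) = (s - 5)*(s - 3)^2*(s + 3)*(s - 4)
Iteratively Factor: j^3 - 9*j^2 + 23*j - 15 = (j - 1)*(j^2 - 8*j + 15) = (j - 3)*(j - 1)*(j - 5)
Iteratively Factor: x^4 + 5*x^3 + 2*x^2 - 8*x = (x + 2)*(x^3 + 3*x^2 - 4*x) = (x + 2)*(x + 4)*(x^2 - x) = x*(x + 2)*(x + 4)*(x - 1)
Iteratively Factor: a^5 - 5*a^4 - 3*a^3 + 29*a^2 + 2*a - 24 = (a - 3)*(a^4 - 2*a^3 - 9*a^2 + 2*a + 8) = (a - 3)*(a + 1)*(a^3 - 3*a^2 - 6*a + 8) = (a - 3)*(a + 1)*(a + 2)*(a^2 - 5*a + 4) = (a - 4)*(a - 3)*(a + 1)*(a + 2)*(a - 1)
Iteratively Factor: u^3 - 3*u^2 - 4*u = (u + 1)*(u^2 - 4*u) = (u - 4)*(u + 1)*(u)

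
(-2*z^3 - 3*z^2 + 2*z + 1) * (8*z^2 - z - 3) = -16*z^5 - 22*z^4 + 25*z^3 + 15*z^2 - 7*z - 3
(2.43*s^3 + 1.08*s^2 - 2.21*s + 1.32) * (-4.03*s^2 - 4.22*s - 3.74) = -9.7929*s^5 - 14.607*s^4 - 4.7395*s^3 - 0.0326000000000004*s^2 + 2.695*s - 4.9368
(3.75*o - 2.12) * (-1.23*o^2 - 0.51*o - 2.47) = -4.6125*o^3 + 0.6951*o^2 - 8.1813*o + 5.2364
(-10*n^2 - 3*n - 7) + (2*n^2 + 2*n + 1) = -8*n^2 - n - 6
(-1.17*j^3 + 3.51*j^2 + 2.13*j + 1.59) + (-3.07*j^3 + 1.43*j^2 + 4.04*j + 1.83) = -4.24*j^3 + 4.94*j^2 + 6.17*j + 3.42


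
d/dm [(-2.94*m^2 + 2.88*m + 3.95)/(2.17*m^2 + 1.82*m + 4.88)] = (-11.6004*m^2 - 45.8374*m + 6.8654)/(4.7089*m^4 + 7.8988*m^3 + 24.4916*m^2 + 17.7632*m + 23.8144)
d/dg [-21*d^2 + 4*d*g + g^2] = 4*d + 2*g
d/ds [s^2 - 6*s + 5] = 2*s - 6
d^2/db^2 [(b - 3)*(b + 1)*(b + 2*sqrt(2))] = 6*b - 4 + 4*sqrt(2)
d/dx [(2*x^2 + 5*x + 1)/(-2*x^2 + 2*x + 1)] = (14*x^2 + 8*x + 3)/(4*x^4 - 8*x^3 + 4*x + 1)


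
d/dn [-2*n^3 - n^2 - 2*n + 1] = -6*n^2 - 2*n - 2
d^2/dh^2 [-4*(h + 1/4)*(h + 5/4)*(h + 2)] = -24*h - 28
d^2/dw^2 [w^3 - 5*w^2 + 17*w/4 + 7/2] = 6*w - 10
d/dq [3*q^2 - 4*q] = 6*q - 4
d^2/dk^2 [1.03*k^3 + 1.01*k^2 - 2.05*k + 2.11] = 6.18*k + 2.02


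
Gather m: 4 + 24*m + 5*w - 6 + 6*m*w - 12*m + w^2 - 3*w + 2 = m*(6*w + 12) + w^2 + 2*w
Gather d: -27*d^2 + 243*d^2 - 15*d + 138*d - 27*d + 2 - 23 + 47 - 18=216*d^2 + 96*d + 8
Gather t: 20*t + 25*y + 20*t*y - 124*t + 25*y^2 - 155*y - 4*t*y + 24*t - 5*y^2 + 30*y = t*(16*y - 80) + 20*y^2 - 100*y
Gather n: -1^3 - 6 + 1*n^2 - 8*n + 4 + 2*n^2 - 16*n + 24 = 3*n^2 - 24*n + 21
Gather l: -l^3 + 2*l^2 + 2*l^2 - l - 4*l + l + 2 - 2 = -l^3 + 4*l^2 - 4*l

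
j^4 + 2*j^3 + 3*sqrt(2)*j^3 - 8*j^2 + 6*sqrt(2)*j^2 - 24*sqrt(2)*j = j*(j - 2)*(j + 4)*(j + 3*sqrt(2))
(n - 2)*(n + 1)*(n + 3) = n^3 + 2*n^2 - 5*n - 6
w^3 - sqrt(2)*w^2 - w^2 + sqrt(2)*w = w*(w - 1)*(w - sqrt(2))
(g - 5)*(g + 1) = g^2 - 4*g - 5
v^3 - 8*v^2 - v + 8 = (v - 8)*(v - 1)*(v + 1)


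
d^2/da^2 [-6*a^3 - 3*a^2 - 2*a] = -36*a - 6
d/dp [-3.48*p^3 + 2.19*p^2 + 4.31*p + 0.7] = -10.44*p^2 + 4.38*p + 4.31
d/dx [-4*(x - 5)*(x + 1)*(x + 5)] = -12*x^2 - 8*x + 100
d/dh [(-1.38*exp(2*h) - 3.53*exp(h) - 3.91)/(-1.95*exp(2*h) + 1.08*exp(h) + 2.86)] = (-8.3739*exp(2*h) - 23.1426*exp(h) - 5.873)*exp(h)/(3.8025*exp(4*h) - 4.212*exp(3*h) - 9.9876*exp(2*h) + 6.1776*exp(h) + 8.1796)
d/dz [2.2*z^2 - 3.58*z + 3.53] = 4.4*z - 3.58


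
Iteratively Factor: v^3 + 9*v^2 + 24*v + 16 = (v + 1)*(v^2 + 8*v + 16) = (v + 1)*(v + 4)*(v + 4)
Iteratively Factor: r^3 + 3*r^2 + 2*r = (r + 1)*(r^2 + 2*r) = r*(r + 1)*(r + 2)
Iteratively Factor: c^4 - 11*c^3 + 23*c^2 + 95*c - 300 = (c + 3)*(c^3 - 14*c^2 + 65*c - 100) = (c - 5)*(c + 3)*(c^2 - 9*c + 20) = (c - 5)*(c - 4)*(c + 3)*(c - 5)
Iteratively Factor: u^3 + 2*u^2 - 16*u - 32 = (u + 2)*(u^2 - 16) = (u + 2)*(u + 4)*(u - 4)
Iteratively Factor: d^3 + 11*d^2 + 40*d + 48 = (d + 4)*(d^2 + 7*d + 12) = (d + 4)^2*(d + 3)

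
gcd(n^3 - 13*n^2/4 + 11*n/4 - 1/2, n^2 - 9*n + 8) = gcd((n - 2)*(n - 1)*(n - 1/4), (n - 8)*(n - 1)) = n - 1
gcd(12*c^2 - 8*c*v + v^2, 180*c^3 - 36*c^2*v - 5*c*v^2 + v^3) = -6*c + v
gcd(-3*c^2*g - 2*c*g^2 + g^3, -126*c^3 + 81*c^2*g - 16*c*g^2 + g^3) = 3*c - g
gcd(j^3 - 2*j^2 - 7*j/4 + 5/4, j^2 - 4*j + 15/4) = j - 5/2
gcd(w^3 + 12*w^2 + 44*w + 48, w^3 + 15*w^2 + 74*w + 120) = w^2 + 10*w + 24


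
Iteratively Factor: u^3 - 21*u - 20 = (u + 1)*(u^2 - u - 20) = (u - 5)*(u + 1)*(u + 4)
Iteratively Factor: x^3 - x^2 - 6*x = (x + 2)*(x^2 - 3*x) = (x - 3)*(x + 2)*(x)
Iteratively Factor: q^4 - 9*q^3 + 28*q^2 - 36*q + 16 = (q - 2)*(q^3 - 7*q^2 + 14*q - 8) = (q - 4)*(q - 2)*(q^2 - 3*q + 2) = (q - 4)*(q - 2)*(q - 1)*(q - 2)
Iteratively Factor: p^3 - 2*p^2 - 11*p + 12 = (p - 4)*(p^2 + 2*p - 3) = (p - 4)*(p - 1)*(p + 3)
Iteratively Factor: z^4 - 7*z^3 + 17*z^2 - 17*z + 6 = (z - 3)*(z^3 - 4*z^2 + 5*z - 2) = (z - 3)*(z - 1)*(z^2 - 3*z + 2) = (z - 3)*(z - 2)*(z - 1)*(z - 1)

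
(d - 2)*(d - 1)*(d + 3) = d^3 - 7*d + 6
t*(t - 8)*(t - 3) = t^3 - 11*t^2 + 24*t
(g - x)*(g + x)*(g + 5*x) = g^3 + 5*g^2*x - g*x^2 - 5*x^3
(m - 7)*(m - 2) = m^2 - 9*m + 14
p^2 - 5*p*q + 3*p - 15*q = (p + 3)*(p - 5*q)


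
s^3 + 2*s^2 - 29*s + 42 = (s - 3)*(s - 2)*(s + 7)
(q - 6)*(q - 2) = q^2 - 8*q + 12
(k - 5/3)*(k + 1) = k^2 - 2*k/3 - 5/3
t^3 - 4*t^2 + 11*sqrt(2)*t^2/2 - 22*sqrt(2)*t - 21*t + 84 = (t - 4)*(t - 3*sqrt(2)/2)*(t + 7*sqrt(2))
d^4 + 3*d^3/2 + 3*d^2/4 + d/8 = d*(d + 1/2)^3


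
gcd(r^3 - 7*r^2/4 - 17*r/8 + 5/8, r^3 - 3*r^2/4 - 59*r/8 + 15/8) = r - 1/4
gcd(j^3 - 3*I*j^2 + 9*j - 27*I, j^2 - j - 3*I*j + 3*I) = j - 3*I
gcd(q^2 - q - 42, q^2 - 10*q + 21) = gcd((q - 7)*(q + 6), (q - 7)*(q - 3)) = q - 7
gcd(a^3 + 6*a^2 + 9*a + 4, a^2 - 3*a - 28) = a + 4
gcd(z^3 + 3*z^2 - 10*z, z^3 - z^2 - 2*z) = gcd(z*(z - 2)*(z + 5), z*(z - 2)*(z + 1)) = z^2 - 2*z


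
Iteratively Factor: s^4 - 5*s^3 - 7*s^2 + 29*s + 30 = (s - 5)*(s^3 - 7*s - 6) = (s - 5)*(s + 2)*(s^2 - 2*s - 3) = (s - 5)*(s - 3)*(s + 2)*(s + 1)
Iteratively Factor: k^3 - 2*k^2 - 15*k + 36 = (k - 3)*(k^2 + k - 12) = (k - 3)*(k + 4)*(k - 3)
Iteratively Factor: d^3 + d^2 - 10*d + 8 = (d - 2)*(d^2 + 3*d - 4) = (d - 2)*(d + 4)*(d - 1)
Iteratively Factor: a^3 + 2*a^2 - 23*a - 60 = (a + 3)*(a^2 - a - 20) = (a - 5)*(a + 3)*(a + 4)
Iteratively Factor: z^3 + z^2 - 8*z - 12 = (z + 2)*(z^2 - z - 6) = (z + 2)^2*(z - 3)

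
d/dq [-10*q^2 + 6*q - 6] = 6 - 20*q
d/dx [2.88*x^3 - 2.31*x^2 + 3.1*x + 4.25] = 8.64*x^2 - 4.62*x + 3.1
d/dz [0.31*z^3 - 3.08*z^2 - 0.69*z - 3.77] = 0.93*z^2 - 6.16*z - 0.69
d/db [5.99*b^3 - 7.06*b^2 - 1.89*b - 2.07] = 17.97*b^2 - 14.12*b - 1.89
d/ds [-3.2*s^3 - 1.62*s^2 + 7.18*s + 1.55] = -9.6*s^2 - 3.24*s + 7.18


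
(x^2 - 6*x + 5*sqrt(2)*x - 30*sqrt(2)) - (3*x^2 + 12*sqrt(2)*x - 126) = -2*x^2 - 7*sqrt(2)*x - 6*x - 30*sqrt(2) + 126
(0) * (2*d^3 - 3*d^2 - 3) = 0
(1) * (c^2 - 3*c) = c^2 - 3*c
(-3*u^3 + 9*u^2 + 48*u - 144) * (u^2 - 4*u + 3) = -3*u^5 + 21*u^4 + 3*u^3 - 309*u^2 + 720*u - 432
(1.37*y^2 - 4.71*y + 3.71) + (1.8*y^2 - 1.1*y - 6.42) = 3.17*y^2 - 5.81*y - 2.71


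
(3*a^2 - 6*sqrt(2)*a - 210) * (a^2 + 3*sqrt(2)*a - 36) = 3*a^4 + 3*sqrt(2)*a^3 - 354*a^2 - 414*sqrt(2)*a + 7560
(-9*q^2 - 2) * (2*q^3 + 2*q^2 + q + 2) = -18*q^5 - 18*q^4 - 13*q^3 - 22*q^2 - 2*q - 4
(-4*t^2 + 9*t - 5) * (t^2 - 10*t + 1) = -4*t^4 + 49*t^3 - 99*t^2 + 59*t - 5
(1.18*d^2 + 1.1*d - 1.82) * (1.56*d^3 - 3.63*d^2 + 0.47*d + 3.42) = 1.8408*d^5 - 2.5674*d^4 - 6.2776*d^3 + 11.1592*d^2 + 2.9066*d - 6.2244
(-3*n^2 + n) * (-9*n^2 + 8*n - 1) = 27*n^4 - 33*n^3 + 11*n^2 - n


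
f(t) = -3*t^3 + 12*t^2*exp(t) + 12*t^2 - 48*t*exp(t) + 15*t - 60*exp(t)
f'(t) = 12*t^2*exp(t) - 9*t^2 - 24*t*exp(t) + 24*t - 108*exp(t) + 15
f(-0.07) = -53.75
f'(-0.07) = -85.80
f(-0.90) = -4.47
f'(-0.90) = -45.07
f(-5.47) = 770.37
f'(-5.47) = -383.96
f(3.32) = -2336.69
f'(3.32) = -1537.21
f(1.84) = -628.55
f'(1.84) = -673.58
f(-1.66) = 31.92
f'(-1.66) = -56.31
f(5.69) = 16311.70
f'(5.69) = 42455.01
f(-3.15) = 174.60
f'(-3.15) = -146.19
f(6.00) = 33762.02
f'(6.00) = 72452.18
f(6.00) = 33762.02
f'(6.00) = 72452.18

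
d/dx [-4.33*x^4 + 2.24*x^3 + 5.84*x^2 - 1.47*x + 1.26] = -17.32*x^3 + 6.72*x^2 + 11.68*x - 1.47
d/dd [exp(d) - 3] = exp(d)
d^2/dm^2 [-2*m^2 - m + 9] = -4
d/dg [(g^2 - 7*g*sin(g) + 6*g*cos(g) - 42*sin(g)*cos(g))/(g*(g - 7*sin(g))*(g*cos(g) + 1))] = (g^3*sin(g) - g^2*cos(g) - 6*g*sin(g) - 12*g*cos(g)^2 - 6*cos(g))/(g^2*(g*cos(g) + 1)^2)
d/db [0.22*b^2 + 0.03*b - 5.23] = 0.44*b + 0.03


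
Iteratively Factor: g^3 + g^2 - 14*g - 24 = (g - 4)*(g^2 + 5*g + 6) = (g - 4)*(g + 2)*(g + 3)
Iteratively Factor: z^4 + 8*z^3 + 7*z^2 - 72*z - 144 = (z + 3)*(z^3 + 5*z^2 - 8*z - 48) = (z + 3)*(z + 4)*(z^2 + z - 12) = (z - 3)*(z + 3)*(z + 4)*(z + 4)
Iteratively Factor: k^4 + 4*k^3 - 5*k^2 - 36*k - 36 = (k + 2)*(k^3 + 2*k^2 - 9*k - 18) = (k - 3)*(k + 2)*(k^2 + 5*k + 6) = (k - 3)*(k + 2)^2*(k + 3)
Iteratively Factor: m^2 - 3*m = (m - 3)*(m)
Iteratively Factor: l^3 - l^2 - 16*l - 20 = (l + 2)*(l^2 - 3*l - 10) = (l + 2)^2*(l - 5)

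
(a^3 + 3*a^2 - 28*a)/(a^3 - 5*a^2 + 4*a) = (a + 7)/(a - 1)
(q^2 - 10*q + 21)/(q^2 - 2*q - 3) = (q - 7)/(q + 1)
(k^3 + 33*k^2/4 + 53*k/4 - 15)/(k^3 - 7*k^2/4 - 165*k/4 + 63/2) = (k^2 + 9*k + 20)/(k^2 - k - 42)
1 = 1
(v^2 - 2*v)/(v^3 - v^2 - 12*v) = (2 - v)/(-v^2 + v + 12)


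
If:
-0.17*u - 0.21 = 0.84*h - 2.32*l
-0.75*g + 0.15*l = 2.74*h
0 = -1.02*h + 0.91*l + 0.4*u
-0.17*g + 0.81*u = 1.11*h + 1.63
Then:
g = -9.10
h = 2.56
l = 1.28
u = 3.61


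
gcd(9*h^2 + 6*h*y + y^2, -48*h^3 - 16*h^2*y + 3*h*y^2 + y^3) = 3*h + y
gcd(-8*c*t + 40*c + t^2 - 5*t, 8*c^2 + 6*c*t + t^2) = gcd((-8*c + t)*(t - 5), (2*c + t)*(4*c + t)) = 1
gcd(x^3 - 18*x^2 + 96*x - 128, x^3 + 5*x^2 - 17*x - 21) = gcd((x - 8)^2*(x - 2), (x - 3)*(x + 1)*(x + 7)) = 1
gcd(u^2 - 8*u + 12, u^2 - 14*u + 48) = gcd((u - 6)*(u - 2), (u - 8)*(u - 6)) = u - 6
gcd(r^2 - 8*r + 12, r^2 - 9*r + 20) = 1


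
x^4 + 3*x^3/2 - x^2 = x^2*(x - 1/2)*(x + 2)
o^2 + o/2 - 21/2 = (o - 3)*(o + 7/2)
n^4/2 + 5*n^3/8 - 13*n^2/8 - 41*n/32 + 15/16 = (n/2 + 1)*(n - 3/2)*(n - 1/2)*(n + 5/4)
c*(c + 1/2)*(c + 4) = c^3 + 9*c^2/2 + 2*c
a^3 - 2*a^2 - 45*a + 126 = (a - 6)*(a - 3)*(a + 7)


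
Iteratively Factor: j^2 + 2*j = (j + 2)*(j)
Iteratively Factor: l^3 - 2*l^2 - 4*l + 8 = (l - 2)*(l^2 - 4) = (l - 2)^2*(l + 2)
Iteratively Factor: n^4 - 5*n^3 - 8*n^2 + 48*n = (n - 4)*(n^3 - n^2 - 12*n) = (n - 4)^2*(n^2 + 3*n) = n*(n - 4)^2*(n + 3)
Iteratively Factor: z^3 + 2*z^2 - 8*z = (z - 2)*(z^2 + 4*z) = (z - 2)*(z + 4)*(z)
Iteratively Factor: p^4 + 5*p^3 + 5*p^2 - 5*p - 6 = (p + 3)*(p^3 + 2*p^2 - p - 2) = (p - 1)*(p + 3)*(p^2 + 3*p + 2) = (p - 1)*(p + 1)*(p + 3)*(p + 2)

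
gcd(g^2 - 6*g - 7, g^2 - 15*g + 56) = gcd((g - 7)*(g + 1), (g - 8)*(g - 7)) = g - 7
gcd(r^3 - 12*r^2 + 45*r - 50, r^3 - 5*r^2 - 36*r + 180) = r - 5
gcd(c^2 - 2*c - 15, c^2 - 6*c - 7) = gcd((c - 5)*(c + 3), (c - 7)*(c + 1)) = 1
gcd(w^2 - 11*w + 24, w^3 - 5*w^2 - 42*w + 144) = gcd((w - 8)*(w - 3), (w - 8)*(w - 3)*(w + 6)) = w^2 - 11*w + 24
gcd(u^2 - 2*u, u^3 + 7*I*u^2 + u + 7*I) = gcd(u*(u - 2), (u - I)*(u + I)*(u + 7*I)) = 1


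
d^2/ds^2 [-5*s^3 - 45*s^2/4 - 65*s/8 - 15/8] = -30*s - 45/2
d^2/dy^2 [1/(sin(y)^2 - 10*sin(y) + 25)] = 2*(-5*sin(y) + cos(2*y) + 2)/(sin(y) - 5)^4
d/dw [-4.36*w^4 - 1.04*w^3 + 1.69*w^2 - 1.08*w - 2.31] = -17.44*w^3 - 3.12*w^2 + 3.38*w - 1.08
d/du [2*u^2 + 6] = 4*u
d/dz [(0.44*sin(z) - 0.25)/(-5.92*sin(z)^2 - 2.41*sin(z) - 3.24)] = (2.6048*sin(z)^2 - 2.96*sin(z) - 2.0281)*cos(z)/(35.0464*sin(z)^4 + 28.5344*sin(z)^3 + 44.1697*sin(z)^2 + 15.6168*sin(z) + 10.4976)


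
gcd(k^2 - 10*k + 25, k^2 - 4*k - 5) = k - 5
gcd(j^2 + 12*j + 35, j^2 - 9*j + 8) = 1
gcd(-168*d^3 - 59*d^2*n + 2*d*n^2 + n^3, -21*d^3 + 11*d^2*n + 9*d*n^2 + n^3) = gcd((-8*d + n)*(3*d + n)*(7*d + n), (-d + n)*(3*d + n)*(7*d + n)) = 21*d^2 + 10*d*n + n^2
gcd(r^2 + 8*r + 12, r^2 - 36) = r + 6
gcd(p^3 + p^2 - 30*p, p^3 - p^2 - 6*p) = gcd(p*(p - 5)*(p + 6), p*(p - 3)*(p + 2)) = p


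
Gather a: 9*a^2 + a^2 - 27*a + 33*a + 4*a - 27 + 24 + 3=10*a^2 + 10*a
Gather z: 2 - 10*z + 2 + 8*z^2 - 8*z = 8*z^2 - 18*z + 4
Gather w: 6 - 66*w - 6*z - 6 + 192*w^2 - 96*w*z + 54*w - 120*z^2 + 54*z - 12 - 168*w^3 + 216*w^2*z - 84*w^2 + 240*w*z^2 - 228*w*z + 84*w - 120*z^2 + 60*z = -168*w^3 + w^2*(216*z + 108) + w*(240*z^2 - 324*z + 72) - 240*z^2 + 108*z - 12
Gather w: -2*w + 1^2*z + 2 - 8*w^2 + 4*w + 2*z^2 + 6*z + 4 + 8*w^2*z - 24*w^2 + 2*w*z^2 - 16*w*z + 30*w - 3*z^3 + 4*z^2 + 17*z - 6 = w^2*(8*z - 32) + w*(2*z^2 - 16*z + 32) - 3*z^3 + 6*z^2 + 24*z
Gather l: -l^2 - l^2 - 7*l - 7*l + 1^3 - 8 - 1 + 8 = -2*l^2 - 14*l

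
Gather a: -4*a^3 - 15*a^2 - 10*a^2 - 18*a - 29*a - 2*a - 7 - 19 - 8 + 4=-4*a^3 - 25*a^2 - 49*a - 30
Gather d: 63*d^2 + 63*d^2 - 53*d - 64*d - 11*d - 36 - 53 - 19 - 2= 126*d^2 - 128*d - 110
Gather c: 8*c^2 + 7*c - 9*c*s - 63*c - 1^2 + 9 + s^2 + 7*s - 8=8*c^2 + c*(-9*s - 56) + s^2 + 7*s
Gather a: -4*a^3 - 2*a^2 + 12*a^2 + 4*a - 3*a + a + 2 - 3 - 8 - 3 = -4*a^3 + 10*a^2 + 2*a - 12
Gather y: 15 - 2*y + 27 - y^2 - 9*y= -y^2 - 11*y + 42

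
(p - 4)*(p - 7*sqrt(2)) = p^2 - 7*sqrt(2)*p - 4*p + 28*sqrt(2)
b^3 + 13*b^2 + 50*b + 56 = (b + 2)*(b + 4)*(b + 7)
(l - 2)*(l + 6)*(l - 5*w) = l^3 - 5*l^2*w + 4*l^2 - 20*l*w - 12*l + 60*w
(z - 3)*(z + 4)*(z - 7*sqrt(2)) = z^3 - 7*sqrt(2)*z^2 + z^2 - 12*z - 7*sqrt(2)*z + 84*sqrt(2)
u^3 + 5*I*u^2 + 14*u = u*(u - 2*I)*(u + 7*I)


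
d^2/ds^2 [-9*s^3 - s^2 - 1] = -54*s - 2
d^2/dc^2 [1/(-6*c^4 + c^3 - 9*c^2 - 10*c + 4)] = 2*(3*(12*c^2 - c + 3)*(6*c^4 - c^3 + 9*c^2 + 10*c - 4) - (24*c^3 - 3*c^2 + 18*c + 10)^2)/(6*c^4 - c^3 + 9*c^2 + 10*c - 4)^3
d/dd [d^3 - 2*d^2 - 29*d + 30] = 3*d^2 - 4*d - 29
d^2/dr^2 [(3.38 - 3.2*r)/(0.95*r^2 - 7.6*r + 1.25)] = (-(1.9*r - 7.6)*(3.2*r - 3.38)*(3.8*r - 15.2) + (18.24*r - 55.062)*(0.95*r^2 - 7.6*r + 1.25))/(0.95*r^2 - 7.6*r + 1.25)^3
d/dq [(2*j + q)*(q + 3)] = 2*j + 2*q + 3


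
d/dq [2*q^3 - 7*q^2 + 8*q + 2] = 6*q^2 - 14*q + 8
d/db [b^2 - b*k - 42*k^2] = 2*b - k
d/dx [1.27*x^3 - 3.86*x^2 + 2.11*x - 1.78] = 3.81*x^2 - 7.72*x + 2.11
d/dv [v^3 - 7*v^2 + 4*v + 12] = 3*v^2 - 14*v + 4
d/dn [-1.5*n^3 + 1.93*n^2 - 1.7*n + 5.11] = -4.5*n^2 + 3.86*n - 1.7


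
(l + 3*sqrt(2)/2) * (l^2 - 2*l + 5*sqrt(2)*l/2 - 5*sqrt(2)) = l^3 - 2*l^2 + 4*sqrt(2)*l^2 - 8*sqrt(2)*l + 15*l/2 - 15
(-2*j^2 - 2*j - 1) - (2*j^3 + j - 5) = -2*j^3 - 2*j^2 - 3*j + 4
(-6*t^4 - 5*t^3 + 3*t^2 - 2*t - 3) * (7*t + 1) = -42*t^5 - 41*t^4 + 16*t^3 - 11*t^2 - 23*t - 3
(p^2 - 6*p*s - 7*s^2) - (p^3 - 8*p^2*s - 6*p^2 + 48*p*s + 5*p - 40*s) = -p^3 + 8*p^2*s + 7*p^2 - 54*p*s - 5*p - 7*s^2 + 40*s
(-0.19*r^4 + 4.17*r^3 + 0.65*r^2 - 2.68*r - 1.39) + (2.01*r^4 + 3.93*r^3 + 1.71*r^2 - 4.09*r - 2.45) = 1.82*r^4 + 8.1*r^3 + 2.36*r^2 - 6.77*r - 3.84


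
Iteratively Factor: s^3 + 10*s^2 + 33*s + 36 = (s + 3)*(s^2 + 7*s + 12) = (s + 3)^2*(s + 4)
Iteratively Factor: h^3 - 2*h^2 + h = (h - 1)*(h^2 - h) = h*(h - 1)*(h - 1)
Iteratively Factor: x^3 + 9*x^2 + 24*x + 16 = (x + 4)*(x^2 + 5*x + 4) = (x + 1)*(x + 4)*(x + 4)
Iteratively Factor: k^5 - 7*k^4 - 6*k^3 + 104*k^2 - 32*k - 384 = (k - 4)*(k^4 - 3*k^3 - 18*k^2 + 32*k + 96) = (k - 4)^2*(k^3 + k^2 - 14*k - 24) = (k - 4)^2*(k + 3)*(k^2 - 2*k - 8) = (k - 4)^3*(k + 3)*(k + 2)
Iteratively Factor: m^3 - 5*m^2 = (m)*(m^2 - 5*m) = m*(m - 5)*(m)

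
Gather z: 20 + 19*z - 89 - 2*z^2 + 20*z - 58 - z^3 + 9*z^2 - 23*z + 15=-z^3 + 7*z^2 + 16*z - 112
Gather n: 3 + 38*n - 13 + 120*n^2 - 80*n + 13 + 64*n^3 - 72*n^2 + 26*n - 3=64*n^3 + 48*n^2 - 16*n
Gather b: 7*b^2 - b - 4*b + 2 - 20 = 7*b^2 - 5*b - 18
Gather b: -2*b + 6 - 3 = 3 - 2*b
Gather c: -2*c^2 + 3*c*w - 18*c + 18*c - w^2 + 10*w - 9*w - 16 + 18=-2*c^2 + 3*c*w - w^2 + w + 2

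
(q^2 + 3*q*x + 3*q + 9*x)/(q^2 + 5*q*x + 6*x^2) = (q + 3)/(q + 2*x)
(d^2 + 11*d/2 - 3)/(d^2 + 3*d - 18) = (d - 1/2)/(d - 3)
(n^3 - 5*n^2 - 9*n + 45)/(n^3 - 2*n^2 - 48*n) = (-n^3 + 5*n^2 + 9*n - 45)/(n*(-n^2 + 2*n + 48))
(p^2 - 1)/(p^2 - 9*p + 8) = (p + 1)/(p - 8)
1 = 1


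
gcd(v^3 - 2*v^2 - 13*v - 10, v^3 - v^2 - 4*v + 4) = v + 2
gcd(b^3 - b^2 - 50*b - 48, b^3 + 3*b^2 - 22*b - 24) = b^2 + 7*b + 6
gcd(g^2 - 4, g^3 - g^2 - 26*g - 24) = 1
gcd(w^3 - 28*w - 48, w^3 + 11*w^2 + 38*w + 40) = w^2 + 6*w + 8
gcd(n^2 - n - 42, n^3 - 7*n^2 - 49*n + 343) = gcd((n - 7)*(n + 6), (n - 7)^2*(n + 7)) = n - 7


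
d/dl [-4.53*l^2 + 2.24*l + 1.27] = 2.24 - 9.06*l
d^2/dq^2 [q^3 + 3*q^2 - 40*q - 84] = 6*q + 6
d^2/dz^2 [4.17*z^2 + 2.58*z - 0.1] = 8.34000000000000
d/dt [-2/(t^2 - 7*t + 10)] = 2*(2*t - 7)/(t^2 - 7*t + 10)^2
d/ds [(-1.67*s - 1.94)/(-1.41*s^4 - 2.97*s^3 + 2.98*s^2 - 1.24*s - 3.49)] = (-7.0641*s^4 - 20.8614*s^3 - 12.3088*s^2 + 11.5624*s + 3.4227)/(1.9881*s^8 + 8.3754*s^7 + 0.417300000000003*s^6 - 14.2044*s^5 + 26.0878*s^4 + 13.3402*s^3 - 19.2628*s^2 + 8.6552*s + 12.1801)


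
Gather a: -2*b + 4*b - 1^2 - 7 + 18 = 2*b + 10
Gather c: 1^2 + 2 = 3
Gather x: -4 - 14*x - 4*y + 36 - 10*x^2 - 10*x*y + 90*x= -10*x^2 + x*(76 - 10*y) - 4*y + 32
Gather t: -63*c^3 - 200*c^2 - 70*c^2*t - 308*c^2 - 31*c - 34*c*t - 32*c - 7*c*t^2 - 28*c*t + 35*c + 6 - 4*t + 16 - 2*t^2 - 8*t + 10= -63*c^3 - 508*c^2 - 28*c + t^2*(-7*c - 2) + t*(-70*c^2 - 62*c - 12) + 32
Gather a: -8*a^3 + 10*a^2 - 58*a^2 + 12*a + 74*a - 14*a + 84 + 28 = -8*a^3 - 48*a^2 + 72*a + 112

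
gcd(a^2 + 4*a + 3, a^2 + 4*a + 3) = a^2 + 4*a + 3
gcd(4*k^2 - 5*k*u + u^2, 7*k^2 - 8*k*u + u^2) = -k + u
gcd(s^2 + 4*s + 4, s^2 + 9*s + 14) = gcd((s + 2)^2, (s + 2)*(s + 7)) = s + 2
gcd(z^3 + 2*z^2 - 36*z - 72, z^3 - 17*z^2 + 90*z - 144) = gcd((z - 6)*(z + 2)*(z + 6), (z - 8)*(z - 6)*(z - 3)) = z - 6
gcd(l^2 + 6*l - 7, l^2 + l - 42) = l + 7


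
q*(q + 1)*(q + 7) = q^3 + 8*q^2 + 7*q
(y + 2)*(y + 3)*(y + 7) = y^3 + 12*y^2 + 41*y + 42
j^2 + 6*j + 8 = (j + 2)*(j + 4)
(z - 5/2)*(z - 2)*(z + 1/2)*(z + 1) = z^4 - 3*z^3 - 5*z^2/4 + 21*z/4 + 5/2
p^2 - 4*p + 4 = (p - 2)^2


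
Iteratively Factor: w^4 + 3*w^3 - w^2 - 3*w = (w + 3)*(w^3 - w) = w*(w + 3)*(w^2 - 1) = w*(w + 1)*(w + 3)*(w - 1)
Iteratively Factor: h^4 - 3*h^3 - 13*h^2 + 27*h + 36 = (h + 3)*(h^3 - 6*h^2 + 5*h + 12) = (h - 3)*(h + 3)*(h^2 - 3*h - 4) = (h - 4)*(h - 3)*(h + 3)*(h + 1)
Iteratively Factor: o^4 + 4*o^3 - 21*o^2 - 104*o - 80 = (o + 4)*(o^3 - 21*o - 20) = (o + 4)^2*(o^2 - 4*o - 5) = (o - 5)*(o + 4)^2*(o + 1)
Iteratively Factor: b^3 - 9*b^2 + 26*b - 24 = (b - 3)*(b^2 - 6*b + 8) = (b - 4)*(b - 3)*(b - 2)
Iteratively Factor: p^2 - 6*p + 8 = (p - 4)*(p - 2)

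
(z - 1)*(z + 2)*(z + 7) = z^3 + 8*z^2 + 5*z - 14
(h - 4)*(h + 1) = h^2 - 3*h - 4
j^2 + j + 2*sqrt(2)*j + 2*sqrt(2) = (j + 1)*(j + 2*sqrt(2))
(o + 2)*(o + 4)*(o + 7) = o^3 + 13*o^2 + 50*o + 56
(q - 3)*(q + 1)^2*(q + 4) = q^4 + 3*q^3 - 9*q^2 - 23*q - 12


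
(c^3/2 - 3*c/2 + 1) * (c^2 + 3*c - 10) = c^5/2 + 3*c^4/2 - 13*c^3/2 - 7*c^2/2 + 18*c - 10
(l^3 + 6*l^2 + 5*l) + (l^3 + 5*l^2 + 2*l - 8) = 2*l^3 + 11*l^2 + 7*l - 8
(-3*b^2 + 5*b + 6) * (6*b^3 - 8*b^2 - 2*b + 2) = -18*b^5 + 54*b^4 + 2*b^3 - 64*b^2 - 2*b + 12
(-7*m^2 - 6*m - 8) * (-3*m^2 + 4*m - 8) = 21*m^4 - 10*m^3 + 56*m^2 + 16*m + 64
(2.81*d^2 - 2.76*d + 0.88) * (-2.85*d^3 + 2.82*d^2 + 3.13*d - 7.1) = -8.0085*d^5 + 15.7902*d^4 - 1.4959*d^3 - 26.1082*d^2 + 22.3504*d - 6.248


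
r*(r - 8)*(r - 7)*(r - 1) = r^4 - 16*r^3 + 71*r^2 - 56*r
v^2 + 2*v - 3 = (v - 1)*(v + 3)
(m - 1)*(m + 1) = m^2 - 1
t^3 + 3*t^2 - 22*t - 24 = (t - 4)*(t + 1)*(t + 6)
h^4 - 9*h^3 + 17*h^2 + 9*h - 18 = (h - 6)*(h - 3)*(h - 1)*(h + 1)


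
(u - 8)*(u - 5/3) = u^2 - 29*u/3 + 40/3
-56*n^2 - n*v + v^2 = (-8*n + v)*(7*n + v)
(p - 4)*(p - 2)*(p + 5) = p^3 - p^2 - 22*p + 40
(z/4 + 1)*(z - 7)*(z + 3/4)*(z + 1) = z^4/4 - 5*z^3/16 - 65*z^2/8 - 205*z/16 - 21/4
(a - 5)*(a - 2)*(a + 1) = a^3 - 6*a^2 + 3*a + 10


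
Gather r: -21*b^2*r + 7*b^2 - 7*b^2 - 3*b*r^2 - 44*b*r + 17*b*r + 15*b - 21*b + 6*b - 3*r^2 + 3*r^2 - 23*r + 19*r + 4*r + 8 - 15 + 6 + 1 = -3*b*r^2 + r*(-21*b^2 - 27*b)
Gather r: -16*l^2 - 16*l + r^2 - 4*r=-16*l^2 - 16*l + r^2 - 4*r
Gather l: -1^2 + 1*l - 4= l - 5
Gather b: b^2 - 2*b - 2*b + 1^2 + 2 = b^2 - 4*b + 3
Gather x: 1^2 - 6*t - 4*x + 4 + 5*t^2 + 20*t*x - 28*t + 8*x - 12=5*t^2 - 34*t + x*(20*t + 4) - 7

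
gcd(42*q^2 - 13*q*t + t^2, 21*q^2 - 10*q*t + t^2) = 7*q - t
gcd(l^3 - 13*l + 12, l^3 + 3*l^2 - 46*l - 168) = l + 4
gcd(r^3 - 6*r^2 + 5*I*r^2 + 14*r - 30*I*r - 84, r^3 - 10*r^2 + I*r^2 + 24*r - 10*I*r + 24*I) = r - 6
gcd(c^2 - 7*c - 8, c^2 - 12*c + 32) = c - 8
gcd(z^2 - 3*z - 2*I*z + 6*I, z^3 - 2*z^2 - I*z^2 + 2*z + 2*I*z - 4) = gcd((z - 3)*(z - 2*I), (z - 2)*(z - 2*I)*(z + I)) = z - 2*I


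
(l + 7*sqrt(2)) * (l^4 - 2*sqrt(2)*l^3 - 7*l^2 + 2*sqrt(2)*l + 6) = l^5 + 5*sqrt(2)*l^4 - 35*l^3 - 47*sqrt(2)*l^2 + 34*l + 42*sqrt(2)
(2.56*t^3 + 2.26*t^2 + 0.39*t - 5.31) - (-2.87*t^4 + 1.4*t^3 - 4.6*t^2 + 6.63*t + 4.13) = 2.87*t^4 + 1.16*t^3 + 6.86*t^2 - 6.24*t - 9.44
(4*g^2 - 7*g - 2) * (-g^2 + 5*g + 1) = -4*g^4 + 27*g^3 - 29*g^2 - 17*g - 2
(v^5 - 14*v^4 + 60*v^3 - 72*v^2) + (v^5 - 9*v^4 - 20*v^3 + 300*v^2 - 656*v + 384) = 2*v^5 - 23*v^4 + 40*v^3 + 228*v^2 - 656*v + 384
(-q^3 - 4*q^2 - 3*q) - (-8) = -q^3 - 4*q^2 - 3*q + 8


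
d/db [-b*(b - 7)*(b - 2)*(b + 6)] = -4*b^3 + 9*b^2 + 80*b - 84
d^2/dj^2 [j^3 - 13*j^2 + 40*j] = 6*j - 26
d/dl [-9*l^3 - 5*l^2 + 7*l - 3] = -27*l^2 - 10*l + 7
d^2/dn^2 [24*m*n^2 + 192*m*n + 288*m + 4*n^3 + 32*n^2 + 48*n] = 48*m + 24*n + 64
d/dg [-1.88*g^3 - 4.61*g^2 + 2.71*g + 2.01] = -5.64*g^2 - 9.22*g + 2.71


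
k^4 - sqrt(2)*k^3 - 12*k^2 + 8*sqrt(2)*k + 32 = (k - 2*sqrt(2))^2*(k + sqrt(2))*(k + 2*sqrt(2))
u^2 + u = u*(u + 1)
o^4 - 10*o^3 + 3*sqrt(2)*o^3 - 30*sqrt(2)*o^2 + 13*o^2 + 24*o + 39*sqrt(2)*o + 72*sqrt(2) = (o - 8)*(o - 3)*(o + 1)*(o + 3*sqrt(2))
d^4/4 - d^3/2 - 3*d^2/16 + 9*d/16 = d*(d/4 + 1/4)*(d - 3/2)^2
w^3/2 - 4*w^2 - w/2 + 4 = (w/2 + 1/2)*(w - 8)*(w - 1)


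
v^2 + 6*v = v*(v + 6)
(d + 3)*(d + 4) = d^2 + 7*d + 12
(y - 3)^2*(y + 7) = y^3 + y^2 - 33*y + 63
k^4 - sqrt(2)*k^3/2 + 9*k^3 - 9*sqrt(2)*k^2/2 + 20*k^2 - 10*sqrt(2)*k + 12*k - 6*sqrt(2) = (k + 1)*(k + 2)*(k + 6)*(k - sqrt(2)/2)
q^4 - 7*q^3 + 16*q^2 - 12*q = q*(q - 3)*(q - 2)^2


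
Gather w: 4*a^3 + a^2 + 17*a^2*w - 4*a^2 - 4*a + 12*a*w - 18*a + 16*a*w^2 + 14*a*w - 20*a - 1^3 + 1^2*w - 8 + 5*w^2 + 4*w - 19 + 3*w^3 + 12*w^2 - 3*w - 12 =4*a^3 - 3*a^2 - 42*a + 3*w^3 + w^2*(16*a + 17) + w*(17*a^2 + 26*a + 2) - 40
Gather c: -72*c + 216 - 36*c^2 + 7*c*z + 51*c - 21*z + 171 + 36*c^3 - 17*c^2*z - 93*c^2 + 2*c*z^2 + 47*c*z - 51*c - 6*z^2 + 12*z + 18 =36*c^3 + c^2*(-17*z - 129) + c*(2*z^2 + 54*z - 72) - 6*z^2 - 9*z + 405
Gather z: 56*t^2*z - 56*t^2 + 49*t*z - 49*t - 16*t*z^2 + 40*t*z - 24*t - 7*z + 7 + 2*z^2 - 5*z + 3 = -56*t^2 - 73*t + z^2*(2 - 16*t) + z*(56*t^2 + 89*t - 12) + 10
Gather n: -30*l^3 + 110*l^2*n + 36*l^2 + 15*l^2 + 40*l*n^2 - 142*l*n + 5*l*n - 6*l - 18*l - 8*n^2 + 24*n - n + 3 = -30*l^3 + 51*l^2 - 24*l + n^2*(40*l - 8) + n*(110*l^2 - 137*l + 23) + 3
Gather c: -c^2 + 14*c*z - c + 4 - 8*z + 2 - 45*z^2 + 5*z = -c^2 + c*(14*z - 1) - 45*z^2 - 3*z + 6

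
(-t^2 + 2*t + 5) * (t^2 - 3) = -t^4 + 2*t^3 + 8*t^2 - 6*t - 15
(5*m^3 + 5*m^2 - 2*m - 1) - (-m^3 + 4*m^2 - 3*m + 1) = 6*m^3 + m^2 + m - 2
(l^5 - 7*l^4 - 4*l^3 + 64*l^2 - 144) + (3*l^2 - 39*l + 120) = l^5 - 7*l^4 - 4*l^3 + 67*l^2 - 39*l - 24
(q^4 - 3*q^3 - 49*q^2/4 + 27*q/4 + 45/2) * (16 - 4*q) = -4*q^5 + 28*q^4 + q^3 - 223*q^2 + 18*q + 360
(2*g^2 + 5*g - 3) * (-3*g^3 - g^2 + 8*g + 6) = -6*g^5 - 17*g^4 + 20*g^3 + 55*g^2 + 6*g - 18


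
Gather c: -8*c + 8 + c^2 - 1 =c^2 - 8*c + 7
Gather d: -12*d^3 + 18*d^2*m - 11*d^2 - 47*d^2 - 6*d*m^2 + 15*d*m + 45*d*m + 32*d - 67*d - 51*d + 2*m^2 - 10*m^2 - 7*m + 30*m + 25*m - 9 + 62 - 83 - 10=-12*d^3 + d^2*(18*m - 58) + d*(-6*m^2 + 60*m - 86) - 8*m^2 + 48*m - 40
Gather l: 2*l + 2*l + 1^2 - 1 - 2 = 4*l - 2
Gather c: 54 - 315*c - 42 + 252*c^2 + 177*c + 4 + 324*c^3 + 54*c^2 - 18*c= 324*c^3 + 306*c^2 - 156*c + 16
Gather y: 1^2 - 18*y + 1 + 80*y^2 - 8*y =80*y^2 - 26*y + 2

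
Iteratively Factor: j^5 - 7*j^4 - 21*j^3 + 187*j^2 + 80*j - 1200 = (j - 4)*(j^4 - 3*j^3 - 33*j^2 + 55*j + 300) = (j - 4)*(j + 4)*(j^3 - 7*j^2 - 5*j + 75) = (j - 5)*(j - 4)*(j + 4)*(j^2 - 2*j - 15) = (j - 5)*(j - 4)*(j + 3)*(j + 4)*(j - 5)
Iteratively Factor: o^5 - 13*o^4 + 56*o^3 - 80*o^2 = (o)*(o^4 - 13*o^3 + 56*o^2 - 80*o) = o*(o - 4)*(o^3 - 9*o^2 + 20*o) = o^2*(o - 4)*(o^2 - 9*o + 20) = o^2*(o - 5)*(o - 4)*(o - 4)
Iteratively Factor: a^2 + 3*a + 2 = (a + 2)*(a + 1)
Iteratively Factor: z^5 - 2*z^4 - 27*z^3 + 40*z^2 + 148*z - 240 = (z - 2)*(z^4 - 27*z^2 - 14*z + 120) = (z - 2)*(z + 4)*(z^3 - 4*z^2 - 11*z + 30) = (z - 5)*(z - 2)*(z + 4)*(z^2 + z - 6) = (z - 5)*(z - 2)*(z + 3)*(z + 4)*(z - 2)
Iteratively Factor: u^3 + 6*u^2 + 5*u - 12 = (u + 3)*(u^2 + 3*u - 4) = (u + 3)*(u + 4)*(u - 1)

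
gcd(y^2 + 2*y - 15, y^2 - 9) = y - 3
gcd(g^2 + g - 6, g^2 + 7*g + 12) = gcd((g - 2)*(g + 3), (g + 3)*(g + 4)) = g + 3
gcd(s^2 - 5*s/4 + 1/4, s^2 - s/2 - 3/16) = 1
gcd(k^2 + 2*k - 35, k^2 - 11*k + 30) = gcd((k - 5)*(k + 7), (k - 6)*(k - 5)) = k - 5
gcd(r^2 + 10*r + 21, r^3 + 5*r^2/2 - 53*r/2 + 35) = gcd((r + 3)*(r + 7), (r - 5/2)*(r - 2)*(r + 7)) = r + 7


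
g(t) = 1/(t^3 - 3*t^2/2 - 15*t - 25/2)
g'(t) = (-3*t^2 + 3*t + 15)/(t^3 - 3*t^2/2 - 15*t - 25/2)^2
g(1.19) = -0.03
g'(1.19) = 0.02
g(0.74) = -0.04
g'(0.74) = 0.03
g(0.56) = -0.05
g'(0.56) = 0.04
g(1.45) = -0.03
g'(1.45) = 0.01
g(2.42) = -0.02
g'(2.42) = 0.00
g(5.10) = 0.22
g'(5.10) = -2.22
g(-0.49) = -0.18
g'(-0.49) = 0.40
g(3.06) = -0.02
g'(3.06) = -0.00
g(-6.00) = -0.00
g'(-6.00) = 0.00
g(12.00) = 0.00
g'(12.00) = 0.00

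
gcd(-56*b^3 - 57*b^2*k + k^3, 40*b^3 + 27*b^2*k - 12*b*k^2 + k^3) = 8*b^2 + 7*b*k - k^2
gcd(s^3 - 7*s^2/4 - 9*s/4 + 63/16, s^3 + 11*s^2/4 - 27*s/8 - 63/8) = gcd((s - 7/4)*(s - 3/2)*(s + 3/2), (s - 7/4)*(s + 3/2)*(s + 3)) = s^2 - s/4 - 21/8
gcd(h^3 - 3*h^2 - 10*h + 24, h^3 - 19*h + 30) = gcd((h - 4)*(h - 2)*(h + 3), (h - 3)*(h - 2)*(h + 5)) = h - 2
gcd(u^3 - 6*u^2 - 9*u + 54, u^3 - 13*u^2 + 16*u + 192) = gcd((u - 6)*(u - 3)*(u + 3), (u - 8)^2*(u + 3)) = u + 3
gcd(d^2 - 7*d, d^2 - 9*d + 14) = d - 7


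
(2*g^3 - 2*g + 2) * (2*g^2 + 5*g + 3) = 4*g^5 + 10*g^4 + 2*g^3 - 6*g^2 + 4*g + 6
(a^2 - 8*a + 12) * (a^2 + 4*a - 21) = a^4 - 4*a^3 - 41*a^2 + 216*a - 252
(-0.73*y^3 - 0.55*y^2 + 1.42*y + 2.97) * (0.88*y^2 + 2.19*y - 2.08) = -0.6424*y^5 - 2.0827*y^4 + 1.5635*y^3 + 6.8674*y^2 + 3.5507*y - 6.1776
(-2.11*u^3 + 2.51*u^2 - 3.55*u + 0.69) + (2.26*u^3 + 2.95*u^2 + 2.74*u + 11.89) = 0.15*u^3 + 5.46*u^2 - 0.81*u + 12.58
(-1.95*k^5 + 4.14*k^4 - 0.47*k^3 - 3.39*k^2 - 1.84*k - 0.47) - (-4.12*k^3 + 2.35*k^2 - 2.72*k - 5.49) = -1.95*k^5 + 4.14*k^4 + 3.65*k^3 - 5.74*k^2 + 0.88*k + 5.02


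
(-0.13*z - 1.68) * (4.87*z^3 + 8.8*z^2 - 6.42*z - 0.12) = -0.6331*z^4 - 9.3256*z^3 - 13.9494*z^2 + 10.8012*z + 0.2016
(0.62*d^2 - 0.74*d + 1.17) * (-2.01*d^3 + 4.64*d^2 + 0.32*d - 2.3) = -1.2462*d^5 + 4.3642*d^4 - 5.5869*d^3 + 3.766*d^2 + 2.0764*d - 2.691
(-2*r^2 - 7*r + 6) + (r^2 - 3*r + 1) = -r^2 - 10*r + 7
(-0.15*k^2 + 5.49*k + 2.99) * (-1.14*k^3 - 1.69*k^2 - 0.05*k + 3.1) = 0.171*k^5 - 6.0051*k^4 - 12.6792*k^3 - 5.7926*k^2 + 16.8695*k + 9.269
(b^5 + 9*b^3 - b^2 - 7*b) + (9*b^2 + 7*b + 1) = b^5 + 9*b^3 + 8*b^2 + 1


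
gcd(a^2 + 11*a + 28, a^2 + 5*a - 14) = a + 7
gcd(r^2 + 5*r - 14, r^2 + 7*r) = r + 7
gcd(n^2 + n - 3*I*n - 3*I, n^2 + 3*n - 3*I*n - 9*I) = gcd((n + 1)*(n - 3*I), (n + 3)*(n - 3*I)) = n - 3*I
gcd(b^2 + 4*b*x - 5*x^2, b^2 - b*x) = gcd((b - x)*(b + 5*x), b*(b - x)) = -b + x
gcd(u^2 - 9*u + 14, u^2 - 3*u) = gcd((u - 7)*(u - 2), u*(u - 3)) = 1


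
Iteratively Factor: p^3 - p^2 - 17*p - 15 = (p - 5)*(p^2 + 4*p + 3) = (p - 5)*(p + 3)*(p + 1)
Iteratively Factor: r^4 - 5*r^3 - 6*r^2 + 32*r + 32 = (r - 4)*(r^3 - r^2 - 10*r - 8) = (r - 4)^2*(r^2 + 3*r + 2) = (r - 4)^2*(r + 1)*(r + 2)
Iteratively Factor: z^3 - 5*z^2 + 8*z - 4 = (z - 2)*(z^2 - 3*z + 2) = (z - 2)^2*(z - 1)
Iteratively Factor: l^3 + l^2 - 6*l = (l + 3)*(l^2 - 2*l) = (l - 2)*(l + 3)*(l)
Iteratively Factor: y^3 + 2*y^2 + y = (y + 1)*(y^2 + y) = y*(y + 1)*(y + 1)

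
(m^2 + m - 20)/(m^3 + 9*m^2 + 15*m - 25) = (m - 4)/(m^2 + 4*m - 5)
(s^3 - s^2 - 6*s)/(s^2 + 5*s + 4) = s*(s^2 - s - 6)/(s^2 + 5*s + 4)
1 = 1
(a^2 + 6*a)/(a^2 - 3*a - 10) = a*(a + 6)/(a^2 - 3*a - 10)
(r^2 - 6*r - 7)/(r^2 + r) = (r - 7)/r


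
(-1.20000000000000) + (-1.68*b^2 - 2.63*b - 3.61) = -1.68*b^2 - 2.63*b - 4.81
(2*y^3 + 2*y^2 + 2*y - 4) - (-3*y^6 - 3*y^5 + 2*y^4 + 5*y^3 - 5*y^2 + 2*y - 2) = 3*y^6 + 3*y^5 - 2*y^4 - 3*y^3 + 7*y^2 - 2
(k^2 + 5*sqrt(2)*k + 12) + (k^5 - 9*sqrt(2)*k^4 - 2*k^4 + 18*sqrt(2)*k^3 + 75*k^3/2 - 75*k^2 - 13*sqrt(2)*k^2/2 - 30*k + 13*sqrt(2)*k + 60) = k^5 - 9*sqrt(2)*k^4 - 2*k^4 + 18*sqrt(2)*k^3 + 75*k^3/2 - 74*k^2 - 13*sqrt(2)*k^2/2 - 30*k + 18*sqrt(2)*k + 72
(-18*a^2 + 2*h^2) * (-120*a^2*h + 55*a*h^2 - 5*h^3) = 2160*a^4*h - 990*a^3*h^2 - 150*a^2*h^3 + 110*a*h^4 - 10*h^5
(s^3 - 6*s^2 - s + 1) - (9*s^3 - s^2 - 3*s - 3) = -8*s^3 - 5*s^2 + 2*s + 4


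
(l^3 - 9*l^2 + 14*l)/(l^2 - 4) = l*(l - 7)/(l + 2)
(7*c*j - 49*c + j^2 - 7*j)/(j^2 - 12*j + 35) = (7*c + j)/(j - 5)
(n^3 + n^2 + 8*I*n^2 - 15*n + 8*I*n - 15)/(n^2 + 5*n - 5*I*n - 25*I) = (n^3 + n^2*(1 + 8*I) + n*(-15 + 8*I) - 15)/(n^2 + 5*n*(1 - I) - 25*I)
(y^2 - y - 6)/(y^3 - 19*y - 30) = (y - 3)/(y^2 - 2*y - 15)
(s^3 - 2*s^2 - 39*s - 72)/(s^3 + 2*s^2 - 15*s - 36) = (s - 8)/(s - 4)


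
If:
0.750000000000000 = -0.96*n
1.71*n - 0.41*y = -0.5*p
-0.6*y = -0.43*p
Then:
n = -0.78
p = 6.48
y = 4.64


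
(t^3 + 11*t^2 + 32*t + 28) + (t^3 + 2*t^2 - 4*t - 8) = 2*t^3 + 13*t^2 + 28*t + 20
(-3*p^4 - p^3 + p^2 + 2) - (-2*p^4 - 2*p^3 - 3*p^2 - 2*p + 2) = -p^4 + p^3 + 4*p^2 + 2*p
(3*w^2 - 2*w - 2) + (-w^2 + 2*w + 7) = 2*w^2 + 5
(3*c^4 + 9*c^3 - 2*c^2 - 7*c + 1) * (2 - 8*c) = -24*c^5 - 66*c^4 + 34*c^3 + 52*c^2 - 22*c + 2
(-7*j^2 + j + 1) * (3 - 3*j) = 21*j^3 - 24*j^2 + 3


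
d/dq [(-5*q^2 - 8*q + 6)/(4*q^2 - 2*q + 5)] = 14*(3*q^2 - 7*q - 2)/(16*q^4 - 16*q^3 + 44*q^2 - 20*q + 25)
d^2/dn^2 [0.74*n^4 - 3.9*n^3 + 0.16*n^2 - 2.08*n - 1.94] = 8.88*n^2 - 23.4*n + 0.32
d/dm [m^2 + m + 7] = 2*m + 1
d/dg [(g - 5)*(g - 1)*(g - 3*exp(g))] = -3*g^2*exp(g) + 3*g^2 + 12*g*exp(g) - 12*g + 3*exp(g) + 5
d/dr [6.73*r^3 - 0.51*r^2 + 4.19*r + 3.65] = 20.19*r^2 - 1.02*r + 4.19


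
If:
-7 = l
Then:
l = -7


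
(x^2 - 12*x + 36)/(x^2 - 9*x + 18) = (x - 6)/(x - 3)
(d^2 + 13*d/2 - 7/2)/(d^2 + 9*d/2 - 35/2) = (2*d - 1)/(2*d - 5)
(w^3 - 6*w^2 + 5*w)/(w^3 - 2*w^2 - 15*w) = (w - 1)/(w + 3)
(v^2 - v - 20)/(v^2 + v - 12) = (v - 5)/(v - 3)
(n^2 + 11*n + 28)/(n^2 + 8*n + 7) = (n + 4)/(n + 1)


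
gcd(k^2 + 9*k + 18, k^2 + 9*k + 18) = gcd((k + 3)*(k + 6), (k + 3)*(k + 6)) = k^2 + 9*k + 18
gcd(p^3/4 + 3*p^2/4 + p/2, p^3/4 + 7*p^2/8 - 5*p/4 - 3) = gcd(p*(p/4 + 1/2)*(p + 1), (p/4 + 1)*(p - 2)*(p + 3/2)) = 1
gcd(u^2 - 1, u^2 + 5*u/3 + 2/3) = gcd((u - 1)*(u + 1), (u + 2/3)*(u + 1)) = u + 1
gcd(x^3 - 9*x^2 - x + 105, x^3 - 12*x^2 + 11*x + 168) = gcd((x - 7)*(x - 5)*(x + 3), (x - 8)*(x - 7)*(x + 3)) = x^2 - 4*x - 21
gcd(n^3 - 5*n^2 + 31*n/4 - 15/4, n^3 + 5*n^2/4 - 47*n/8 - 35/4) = n - 5/2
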